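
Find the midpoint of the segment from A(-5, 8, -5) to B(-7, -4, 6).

M = ((x₁+x₂)/2, (y₁+y₂)/2, (z₁+z₂)/2)
  = ((-5 - 7)/2, (8 - 4)/2, (-5 + 6)/2)
  = (-12/2, 4/2, 1/2)
  = (-6, 2, 0.5)

(-6, 2, 0.5)


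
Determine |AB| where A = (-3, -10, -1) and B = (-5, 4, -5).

d = √[(x₂-x₁)² + (y₂-y₁)² + (z₂-z₁)²]
  = √[(-2)² + 14² + (-4)²]
  = √[4 + 196 + 16]
  = √216
  ≈ 14.7

14.7


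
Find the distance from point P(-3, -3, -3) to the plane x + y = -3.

distance = |a·x₀ + b·y₀ + c·z₀ - d| / √(a² + b² + c²)
  = |1·(-3) + 1·(-3) + 0·(-3) - (-3)| / √(1² + 1² + 0²)
  = |-3 - 3 + 0 + 3| / √(1 + 1 + 0)
  = |-3| / √2
  = 3 / 1.414
  ≈ 2.121

2.121


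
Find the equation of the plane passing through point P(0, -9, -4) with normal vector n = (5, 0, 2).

The plane through P with normal n = (a, b, c) satisfies n·(r - P) = 0,
i.e. ax + by + cz = a·x₀ + b·y₀ + c·z₀.
d = 5·0 + 0·(-9) + 2·(-4)
  = 0 + 0 - 8
  = -8
Equation: 5x + 2z = -8

5x + 2z = -8


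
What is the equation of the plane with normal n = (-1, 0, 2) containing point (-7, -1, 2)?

The plane through P with normal n = (a, b, c) satisfies n·(r - P) = 0,
i.e. ax + by + cz = a·x₀ + b·y₀ + c·z₀.
d = (-1)·(-7) + 0·(-1) + 2·2
  = 7 + 0 + 4
  = 11
Equation: -x + 2z = 11

-x + 2z = 11


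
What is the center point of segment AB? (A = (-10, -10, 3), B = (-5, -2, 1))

M = ((x₁+x₂)/2, (y₁+y₂)/2, (z₁+z₂)/2)
  = ((-10 - 5)/2, (-10 - 2)/2, (3 + 1)/2)
  = (-15/2, -12/2, 4/2)
  = (-7.5, -6, 2)

(-7.5, -6, 2)


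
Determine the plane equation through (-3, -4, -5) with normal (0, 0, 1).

The plane through P with normal n = (a, b, c) satisfies n·(r - P) = 0,
i.e. ax + by + cz = a·x₀ + b·y₀ + c·z₀.
d = 0·(-3) + 0·(-4) + 1·(-5)
  = 0 + 0 - 5
  = -5
Equation: z = -5

z = -5


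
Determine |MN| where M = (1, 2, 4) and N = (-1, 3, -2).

d = √[(x₂-x₁)² + (y₂-y₁)² + (z₂-z₁)²]
  = √[(-2)² + 1² + (-6)²]
  = √[4 + 1 + 36]
  = √41
  ≈ 6.403

6.403


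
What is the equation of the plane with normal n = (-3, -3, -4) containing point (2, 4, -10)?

The plane through P with normal n = (a, b, c) satisfies n·(r - P) = 0,
i.e. ax + by + cz = a·x₀ + b·y₀ + c·z₀.
d = (-3)·2 + (-3)·4 + (-4)·(-10)
  = -6 - 12 + 40
  = 22
Equation: -3x - 3y - 4z = 22

-3x - 3y - 4z = 22


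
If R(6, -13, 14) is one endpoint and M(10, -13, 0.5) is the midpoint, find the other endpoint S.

S = 2M - R
  = (2·10 - 6, 2·(-13) - (-13), 2·0.5 - 14)
  = (20 - 6, -26 + 13, 1 - 14)
  = (14, -13, -13)

(14, -13, -13)


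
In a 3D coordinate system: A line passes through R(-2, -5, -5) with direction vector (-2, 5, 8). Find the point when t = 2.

P(t) = R + t·d
  = (-2 + (-2)·2, -5 + 5·2, -5 + 8·2)
  = (-2 - 4, -5 + 10, -5 + 16)
  = (-6, 5, 11)

(-6, 5, 11)


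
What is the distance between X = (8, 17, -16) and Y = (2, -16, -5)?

d = √[(x₂-x₁)² + (y₂-y₁)² + (z₂-z₁)²]
  = √[(-6)² + (-33)² + 11²]
  = √[36 + 1089 + 121]
  = √1246
  ≈ 35.3

35.3


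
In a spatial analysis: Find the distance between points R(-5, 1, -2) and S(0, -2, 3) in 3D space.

d = √[(x₂-x₁)² + (y₂-y₁)² + (z₂-z₁)²]
  = √[5² + (-3)² + 5²]
  = √[25 + 9 + 25]
  = √59
  ≈ 7.681

7.681


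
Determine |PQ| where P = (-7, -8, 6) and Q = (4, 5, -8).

d = √[(x₂-x₁)² + (y₂-y₁)² + (z₂-z₁)²]
  = √[11² + 13² + (-14)²]
  = √[121 + 169 + 196]
  = √486
  ≈ 22.05

22.05


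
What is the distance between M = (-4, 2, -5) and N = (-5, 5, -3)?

d = √[(x₂-x₁)² + (y₂-y₁)² + (z₂-z₁)²]
  = √[(-1)² + 3² + 2²]
  = √[1 + 9 + 4]
  = √14
  ≈ 3.742

3.742


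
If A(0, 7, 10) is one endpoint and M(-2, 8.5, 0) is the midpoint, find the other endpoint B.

B = 2M - A
  = (2·(-2) - 0, 2·8.5 - 7, 2·0 - 10)
  = (-4 + 0, 17 - 7, 0 - 10)
  = (-4, 10, -10)

(-4, 10, -10)


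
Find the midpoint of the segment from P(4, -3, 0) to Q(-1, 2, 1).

M = ((x₁+x₂)/2, (y₁+y₂)/2, (z₁+z₂)/2)
  = ((4 - 1)/2, (-3 + 2)/2, (0 + 1)/2)
  = (3/2, -1/2, 1/2)
  = (1.5, -0.5, 0.5)

(1.5, -0.5, 0.5)


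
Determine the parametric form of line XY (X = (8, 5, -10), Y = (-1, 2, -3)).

Direction vector d = Y - X = (-1 - 8, 2 - 5, -3 + 10) = (-9, -3, 7)
Parametric form r = X + t·d:
x = 8 - 9t, y = 5 - 3t, z = -10 + 7t

x = 8 - 9t, y = 5 - 3t, z = -10 + 7t


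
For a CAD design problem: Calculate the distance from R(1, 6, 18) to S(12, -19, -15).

d = √[(x₂-x₁)² + (y₂-y₁)² + (z₂-z₁)²]
  = √[11² + (-25)² + (-33)²]
  = √[121 + 625 + 1089]
  = √1835
  ≈ 42.84

42.84


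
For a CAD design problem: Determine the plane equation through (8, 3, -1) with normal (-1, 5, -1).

The plane through P with normal n = (a, b, c) satisfies n·(r - P) = 0,
i.e. ax + by + cz = a·x₀ + b·y₀ + c·z₀.
d = (-1)·8 + 5·3 + (-1)·(-1)
  = -8 + 15 + 1
  = 8
Equation: -x + 5y - z = 8

-x + 5y - z = 8


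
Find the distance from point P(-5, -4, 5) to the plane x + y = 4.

distance = |a·x₀ + b·y₀ + c·z₀ - d| / √(a² + b² + c²)
  = |1·(-5) + 1·(-4) + 0·5 - 4| / √(1² + 1² + 0²)
  = |-5 - 4 + 0 - 4| / √(1 + 1 + 0)
  = |-13| / √2
  = 13 / 1.414
  ≈ 9.192

9.192


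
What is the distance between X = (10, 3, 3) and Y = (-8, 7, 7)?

d = √[(x₂-x₁)² + (y₂-y₁)² + (z₂-z₁)²]
  = √[(-18)² + 4² + 4²]
  = √[324 + 16 + 16]
  = √356
  ≈ 18.87

18.87


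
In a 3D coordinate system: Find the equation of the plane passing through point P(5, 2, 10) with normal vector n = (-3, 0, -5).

The plane through P with normal n = (a, b, c) satisfies n·(r - P) = 0,
i.e. ax + by + cz = a·x₀ + b·y₀ + c·z₀.
d = (-3)·5 + 0·2 + (-5)·10
  = -15 + 0 - 50
  = -65
Equation: -3x - 5z = -65

-3x - 5z = -65


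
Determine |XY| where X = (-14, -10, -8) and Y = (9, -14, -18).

d = √[(x₂-x₁)² + (y₂-y₁)² + (z₂-z₁)²]
  = √[23² + (-4)² + (-10)²]
  = √[529 + 16 + 100]
  = √645
  ≈ 25.4

25.4


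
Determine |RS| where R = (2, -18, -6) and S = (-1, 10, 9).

d = √[(x₂-x₁)² + (y₂-y₁)² + (z₂-z₁)²]
  = √[(-3)² + 28² + 15²]
  = √[9 + 784 + 225]
  = √1018
  ≈ 31.91

31.91


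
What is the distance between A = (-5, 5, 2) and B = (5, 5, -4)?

d = √[(x₂-x₁)² + (y₂-y₁)² + (z₂-z₁)²]
  = √[10² + 0² + (-6)²]
  = √[100 + 0 + 36]
  = √136
  ≈ 11.66

11.66


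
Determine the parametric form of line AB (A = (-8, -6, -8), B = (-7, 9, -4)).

Direction vector d = B - A = (-7 + 8, 9 + 6, -4 + 8) = (1, 15, 4)
Parametric form r = A + t·d:
x = -8 + t, y = -6 + 15t, z = -8 + 4t

x = -8 + t, y = -6 + 15t, z = -8 + 4t


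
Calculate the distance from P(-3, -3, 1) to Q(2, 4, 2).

d = √[(x₂-x₁)² + (y₂-y₁)² + (z₂-z₁)²]
  = √[5² + 7² + 1²]
  = √[25 + 49 + 1]
  = √75
  ≈ 8.66

8.66


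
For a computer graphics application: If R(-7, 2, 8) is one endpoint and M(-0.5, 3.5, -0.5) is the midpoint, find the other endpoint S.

S = 2M - R
  = (2·(-0.5) - (-7), 2·3.5 - 2, 2·(-0.5) - 8)
  = (-1 + 7, 7 - 2, -1 - 8)
  = (6, 5, -9)

(6, 5, -9)


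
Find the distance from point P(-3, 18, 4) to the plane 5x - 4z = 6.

distance = |a·x₀ + b·y₀ + c·z₀ - d| / √(a² + b² + c²)
  = |5·(-3) + 0·18 + (-4)·4 - 6| / √(5² + 0² + (-4)²)
  = |-15 + 0 - 16 - 6| / √(25 + 0 + 16)
  = |-37| / √41
  = 37 / 6.403
  ≈ 5.778

5.778


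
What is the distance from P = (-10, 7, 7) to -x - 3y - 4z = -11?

distance = |a·x₀ + b·y₀ + c·z₀ - d| / √(a² + b² + c²)
  = |(-1)·(-10) + (-3)·7 + (-4)·7 - (-11)| / √((-1)² + (-3)² + (-4)²)
  = |10 - 21 - 28 + 11| / √(1 + 9 + 16)
  = |-28| / √26
  = 28 / 5.099
  ≈ 5.491

5.491


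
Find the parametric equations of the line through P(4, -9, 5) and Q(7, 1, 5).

Direction vector d = Q - P = (7 - 4, 1 + 9, 5 - 5) = (3, 10, 0)
Parametric form r = P + t·d:
x = 4 + 3t, y = -9 + 10t, z = 5

x = 4 + 3t, y = -9 + 10t, z = 5


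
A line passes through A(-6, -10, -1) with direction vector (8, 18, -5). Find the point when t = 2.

P(t) = A + t·d
  = (-6 + 8·2, -10 + 18·2, -1 + (-5)·2)
  = (-6 + 16, -10 + 36, -1 - 10)
  = (10, 26, -11)

(10, 26, -11)


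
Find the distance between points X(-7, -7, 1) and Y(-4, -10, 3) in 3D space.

d = √[(x₂-x₁)² + (y₂-y₁)² + (z₂-z₁)²]
  = √[3² + (-3)² + 2²]
  = √[9 + 9 + 4]
  = √22
  ≈ 4.69

4.69


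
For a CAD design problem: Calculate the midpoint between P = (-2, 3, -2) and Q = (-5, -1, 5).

M = ((x₁+x₂)/2, (y₁+y₂)/2, (z₁+z₂)/2)
  = ((-2 - 5)/2, (3 - 1)/2, (-2 + 5)/2)
  = (-7/2, 2/2, 3/2)
  = (-3.5, 1, 1.5)

(-3.5, 1, 1.5)


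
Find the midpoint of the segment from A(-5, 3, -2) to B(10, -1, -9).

M = ((x₁+x₂)/2, (y₁+y₂)/2, (z₁+z₂)/2)
  = ((-5 + 10)/2, (3 - 1)/2, (-2 - 9)/2)
  = (5/2, 2/2, -11/2)
  = (2.5, 1, -5.5)

(2.5, 1, -5.5)


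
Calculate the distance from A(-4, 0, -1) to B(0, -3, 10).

d = √[(x₂-x₁)² + (y₂-y₁)² + (z₂-z₁)²]
  = √[4² + (-3)² + 11²]
  = √[16 + 9 + 121]
  = √146
  ≈ 12.08

12.08


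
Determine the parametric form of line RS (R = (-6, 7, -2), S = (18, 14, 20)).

Direction vector d = S - R = (18 + 6, 14 - 7, 20 + 2) = (24, 7, 22)
Parametric form r = R + t·d:
x = -6 + 24t, y = 7 + 7t, z = -2 + 22t

x = -6 + 24t, y = 7 + 7t, z = -2 + 22t


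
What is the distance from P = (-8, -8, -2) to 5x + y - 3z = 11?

distance = |a·x₀ + b·y₀ + c·z₀ - d| / √(a² + b² + c²)
  = |5·(-8) + 1·(-8) + (-3)·(-2) - 11| / √(5² + 1² + (-3)²)
  = |-40 - 8 + 6 - 11| / √(25 + 1 + 9)
  = |-53| / √35
  = 53 / 5.916
  ≈ 8.959

8.959


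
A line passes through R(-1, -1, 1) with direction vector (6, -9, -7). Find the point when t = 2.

P(t) = R + t·d
  = (-1 + 6·2, -1 + (-9)·2, 1 + (-7)·2)
  = (-1 + 12, -1 - 18, 1 - 14)
  = (11, -19, -13)

(11, -19, -13)


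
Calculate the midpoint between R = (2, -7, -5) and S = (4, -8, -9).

M = ((x₁+x₂)/2, (y₁+y₂)/2, (z₁+z₂)/2)
  = ((2 + 4)/2, (-7 - 8)/2, (-5 - 9)/2)
  = (6/2, -15/2, -14/2)
  = (3, -7.5, -7)

(3, -7.5, -7)


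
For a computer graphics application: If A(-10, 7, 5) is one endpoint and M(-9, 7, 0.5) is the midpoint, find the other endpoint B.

B = 2M - A
  = (2·(-9) - (-10), 2·7 - 7, 2·0.5 - 5)
  = (-18 + 10, 14 - 7, 1 - 5)
  = (-8, 7, -4)

(-8, 7, -4)


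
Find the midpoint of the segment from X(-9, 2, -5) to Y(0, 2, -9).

M = ((x₁+x₂)/2, (y₁+y₂)/2, (z₁+z₂)/2)
  = ((-9 + 0)/2, (2 + 2)/2, (-5 - 9)/2)
  = (-9/2, 4/2, -14/2)
  = (-4.5, 2, -7)

(-4.5, 2, -7)


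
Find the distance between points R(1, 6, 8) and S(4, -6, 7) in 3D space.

d = √[(x₂-x₁)² + (y₂-y₁)² + (z₂-z₁)²]
  = √[3² + (-12)² + (-1)²]
  = √[9 + 144 + 1]
  = √154
  ≈ 12.41

12.41


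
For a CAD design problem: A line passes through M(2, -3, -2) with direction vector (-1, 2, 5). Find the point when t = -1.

P(t) = M + t·d
  = (2 + (-1)·(-1), -3 + 2·(-1), -2 + 5·(-1))
  = (2 + 1, -3 - 2, -2 - 5)
  = (3, -5, -7)

(3, -5, -7)


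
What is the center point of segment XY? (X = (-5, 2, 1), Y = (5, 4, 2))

M = ((x₁+x₂)/2, (y₁+y₂)/2, (z₁+z₂)/2)
  = ((-5 + 5)/2, (2 + 4)/2, (1 + 2)/2)
  = (0/2, 6/2, 3/2)
  = (0, 3, 1.5)

(0, 3, 1.5)


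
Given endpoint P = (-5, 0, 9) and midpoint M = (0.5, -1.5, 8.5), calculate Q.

Q = 2M - P
  = (2·0.5 - (-5), 2·(-1.5) - 0, 2·8.5 - 9)
  = (1 + 5, -3 + 0, 17 - 9)
  = (6, -3, 8)

(6, -3, 8)


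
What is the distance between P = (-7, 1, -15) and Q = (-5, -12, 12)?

d = √[(x₂-x₁)² + (y₂-y₁)² + (z₂-z₁)²]
  = √[2² + (-13)² + 27²]
  = √[4 + 169 + 729]
  = √902
  ≈ 30.03

30.03


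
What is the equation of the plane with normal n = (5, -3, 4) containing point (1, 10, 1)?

The plane through P with normal n = (a, b, c) satisfies n·(r - P) = 0,
i.e. ax + by + cz = a·x₀ + b·y₀ + c·z₀.
d = 5·1 + (-3)·10 + 4·1
  = 5 - 30 + 4
  = -21
Equation: 5x - 3y + 4z = -21

5x - 3y + 4z = -21


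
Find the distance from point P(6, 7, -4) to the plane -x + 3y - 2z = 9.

distance = |a·x₀ + b·y₀ + c·z₀ - d| / √(a² + b² + c²)
  = |(-1)·6 + 3·7 + (-2)·(-4) - 9| / √((-1)² + 3² + (-2)²)
  = |-6 + 21 + 8 - 9| / √(1 + 9 + 4)
  = |14| / √14
  = 14 / 3.742
  ≈ 3.742

3.742


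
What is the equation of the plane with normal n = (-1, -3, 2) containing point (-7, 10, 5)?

The plane through P with normal n = (a, b, c) satisfies n·(r - P) = 0,
i.e. ax + by + cz = a·x₀ + b·y₀ + c·z₀.
d = (-1)·(-7) + (-3)·10 + 2·5
  = 7 - 30 + 10
  = -13
Equation: -x - 3y + 2z = -13

-x - 3y + 2z = -13


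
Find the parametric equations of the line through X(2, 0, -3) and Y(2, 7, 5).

Direction vector d = Y - X = (2 - 2, 7 + 0, 5 + 3) = (0, 7, 8)
Parametric form r = X + t·d:
x = 2, y = 0 + 7t, z = -3 + 8t

x = 2, y = 0 + 7t, z = -3 + 8t


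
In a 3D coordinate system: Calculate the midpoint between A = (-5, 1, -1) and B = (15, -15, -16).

M = ((x₁+x₂)/2, (y₁+y₂)/2, (z₁+z₂)/2)
  = ((-5 + 15)/2, (1 - 15)/2, (-1 - 16)/2)
  = (10/2, -14/2, -17/2)
  = (5, -7, -8.5)

(5, -7, -8.5)


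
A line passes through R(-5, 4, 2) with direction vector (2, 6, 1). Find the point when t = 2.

P(t) = R + t·d
  = (-5 + 2·2, 4 + 6·2, 2 + 1·2)
  = (-5 + 4, 4 + 12, 2 + 2)
  = (-1, 16, 4)

(-1, 16, 4)


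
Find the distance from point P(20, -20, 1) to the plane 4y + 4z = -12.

distance = |a·x₀ + b·y₀ + c·z₀ - d| / √(a² + b² + c²)
  = |0·20 + 4·(-20) + 4·1 - (-12)| / √(0² + 4² + 4²)
  = |0 - 80 + 4 + 12| / √(0 + 16 + 16)
  = |-64| / √32
  = 64 / 5.657
  ≈ 11.31

11.31


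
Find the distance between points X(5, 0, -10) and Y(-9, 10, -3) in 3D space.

d = √[(x₂-x₁)² + (y₂-y₁)² + (z₂-z₁)²]
  = √[(-14)² + 10² + 7²]
  = √[196 + 100 + 49]
  = √345
  ≈ 18.57

18.57


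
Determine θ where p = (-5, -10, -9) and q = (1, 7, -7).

p·q = (-5)·1 + (-10)·7 + (-9)·(-7) = -5 - 70 + 63 = -12
|p| = √((-5)² + (-10)² + (-9)²) = √206 ≈ 14.35
|q| = √(1² + 7² + (-7)²) = √99 ≈ 9.95
cos θ = (p·q)/(|p||q|) = -12/(14.35·9.95) ≈ -0.08403
θ = arccos(-0.08403) ≈ 94.82°

94.82°


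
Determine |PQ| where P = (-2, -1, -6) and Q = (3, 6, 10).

d = √[(x₂-x₁)² + (y₂-y₁)² + (z₂-z₁)²]
  = √[5² + 7² + 16²]
  = √[25 + 49 + 256]
  = √330
  ≈ 18.17

18.17


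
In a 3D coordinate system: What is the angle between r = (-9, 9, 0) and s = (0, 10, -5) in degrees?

r·s = (-9)·0 + 9·10 + 0·(-5) = 0 + 90 + 0 = 90
|r| = √((-9)² + 9² + 0²) = √162 ≈ 12.73
|s| = √(0² + 10² + (-5)²) = √125 ≈ 11.18
cos θ = (r·s)/(|r||s|) = 90/(12.73·11.18) ≈ 0.6325
θ = arccos(0.6325) ≈ 50.77°

50.77°


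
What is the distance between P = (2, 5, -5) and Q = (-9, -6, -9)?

d = √[(x₂-x₁)² + (y₂-y₁)² + (z₂-z₁)²]
  = √[(-11)² + (-11)² + (-4)²]
  = √[121 + 121 + 16]
  = √258
  ≈ 16.06

16.06


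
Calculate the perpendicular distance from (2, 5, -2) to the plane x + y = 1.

distance = |a·x₀ + b·y₀ + c·z₀ - d| / √(a² + b² + c²)
  = |1·2 + 1·5 + 0·(-2) - 1| / √(1² + 1² + 0²)
  = |2 + 5 + 0 - 1| / √(1 + 1 + 0)
  = |6| / √2
  = 6 / 1.414
  ≈ 4.243

4.243


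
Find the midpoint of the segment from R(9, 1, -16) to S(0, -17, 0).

M = ((x₁+x₂)/2, (y₁+y₂)/2, (z₁+z₂)/2)
  = ((9 + 0)/2, (1 - 17)/2, (-16 + 0)/2)
  = (9/2, -16/2, -16/2)
  = (4.5, -8, -8)

(4.5, -8, -8)


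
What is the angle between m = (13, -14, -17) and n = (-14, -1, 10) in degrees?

m·n = 13·(-14) + (-14)·(-1) + (-17)·10 = -182 + 14 - 170 = -338
|m| = √(13² + (-14)² + (-17)²) = √654 ≈ 25.57
|n| = √((-14)² + (-1)² + 10²) = √297 ≈ 17.23
cos θ = (m·n)/(|m||n|) = -338/(25.57·17.23) ≈ -0.7669
θ = arccos(-0.7669) ≈ 140.1°

140.1°


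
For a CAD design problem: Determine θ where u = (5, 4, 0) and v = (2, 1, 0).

u·v = 5·2 + 4·1 + 0·0 = 10 + 4 + 0 = 14
|u| = √(5² + 4² + 0²) = √41 ≈ 6.403
|v| = √(2² + 1² + 0²) = √5 ≈ 2.236
cos θ = (u·v)/(|u||v|) = 14/(6.403·2.236) ≈ 0.9778
θ = arccos(0.9778) ≈ 12.09°

12.09°


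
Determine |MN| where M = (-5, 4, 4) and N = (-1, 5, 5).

d = √[(x₂-x₁)² + (y₂-y₁)² + (z₂-z₁)²]
  = √[4² + 1² + 1²]
  = √[16 + 1 + 1]
  = √18
  ≈ 4.243

4.243


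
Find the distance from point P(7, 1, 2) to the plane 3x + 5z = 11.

distance = |a·x₀ + b·y₀ + c·z₀ - d| / √(a² + b² + c²)
  = |3·7 + 0·1 + 5·2 - 11| / √(3² + 0² + 5²)
  = |21 + 0 + 10 - 11| / √(9 + 0 + 25)
  = |20| / √34
  = 20 / 5.831
  ≈ 3.43

3.43


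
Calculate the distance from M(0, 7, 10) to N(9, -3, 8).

d = √[(x₂-x₁)² + (y₂-y₁)² + (z₂-z₁)²]
  = √[9² + (-10)² + (-2)²]
  = √[81 + 100 + 4]
  = √185
  ≈ 13.6

13.6


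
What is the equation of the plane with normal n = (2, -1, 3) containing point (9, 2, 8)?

The plane through P with normal n = (a, b, c) satisfies n·(r - P) = 0,
i.e. ax + by + cz = a·x₀ + b·y₀ + c·z₀.
d = 2·9 + (-1)·2 + 3·8
  = 18 - 2 + 24
  = 40
Equation: 2x - y + 3z = 40

2x - y + 3z = 40


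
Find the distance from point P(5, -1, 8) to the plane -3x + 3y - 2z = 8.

distance = |a·x₀ + b·y₀ + c·z₀ - d| / √(a² + b² + c²)
  = |(-3)·5 + 3·(-1) + (-2)·8 - 8| / √((-3)² + 3² + (-2)²)
  = |-15 - 3 - 16 - 8| / √(9 + 9 + 4)
  = |-42| / √22
  = 42 / 4.69
  ≈ 8.954

8.954


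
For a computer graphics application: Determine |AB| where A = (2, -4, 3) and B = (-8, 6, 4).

d = √[(x₂-x₁)² + (y₂-y₁)² + (z₂-z₁)²]
  = √[(-10)² + 10² + 1²]
  = √[100 + 100 + 1]
  = √201
  ≈ 14.18

14.18


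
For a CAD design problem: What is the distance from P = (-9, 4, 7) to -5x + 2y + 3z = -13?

distance = |a·x₀ + b·y₀ + c·z₀ - d| / √(a² + b² + c²)
  = |(-5)·(-9) + 2·4 + 3·7 - (-13)| / √((-5)² + 2² + 3²)
  = |45 + 8 + 21 + 13| / √(25 + 4 + 9)
  = |87| / √38
  = 87 / 6.164
  ≈ 14.11

14.11


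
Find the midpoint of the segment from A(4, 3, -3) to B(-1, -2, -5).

M = ((x₁+x₂)/2, (y₁+y₂)/2, (z₁+z₂)/2)
  = ((4 - 1)/2, (3 - 2)/2, (-3 - 5)/2)
  = (3/2, 1/2, -8/2)
  = (1.5, 0.5, -4)

(1.5, 0.5, -4)


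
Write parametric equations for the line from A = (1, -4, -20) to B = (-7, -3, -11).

Direction vector d = B - A = (-7 - 1, -3 + 4, -11 + 20) = (-8, 1, 9)
Parametric form r = A + t·d:
x = 1 - 8t, y = -4 + t, z = -20 + 9t

x = 1 - 8t, y = -4 + t, z = -20 + 9t


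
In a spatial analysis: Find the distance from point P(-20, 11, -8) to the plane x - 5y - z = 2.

distance = |a·x₀ + b·y₀ + c·z₀ - d| / √(a² + b² + c²)
  = |1·(-20) + (-5)·11 + (-1)·(-8) - 2| / √(1² + (-5)² + (-1)²)
  = |-20 - 55 + 8 - 2| / √(1 + 25 + 1)
  = |-69| / √27
  = 69 / 5.196
  ≈ 13.28

13.28


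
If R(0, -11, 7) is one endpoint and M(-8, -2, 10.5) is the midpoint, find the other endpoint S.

S = 2M - R
  = (2·(-8) - 0, 2·(-2) - (-11), 2·10.5 - 7)
  = (-16 + 0, -4 + 11, 21 - 7)
  = (-16, 7, 14)

(-16, 7, 14)


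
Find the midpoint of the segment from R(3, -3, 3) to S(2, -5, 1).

M = ((x₁+x₂)/2, (y₁+y₂)/2, (z₁+z₂)/2)
  = ((3 + 2)/2, (-3 - 5)/2, (3 + 1)/2)
  = (5/2, -8/2, 4/2)
  = (2.5, -4, 2)

(2.5, -4, 2)


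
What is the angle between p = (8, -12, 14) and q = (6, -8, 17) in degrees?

p·q = 8·6 + (-12)·(-8) + 14·17 = 48 + 96 + 238 = 382
|p| = √(8² + (-12)² + 14²) = √404 ≈ 20.1
|q| = √(6² + (-8)² + 17²) = √389 ≈ 19.72
cos θ = (p·q)/(|p||q|) = 382/(20.1·19.72) ≈ 0.9636
θ = arccos(0.9636) ≈ 15.51°

15.51°


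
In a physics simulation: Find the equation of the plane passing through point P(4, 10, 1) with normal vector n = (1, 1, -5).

The plane through P with normal n = (a, b, c) satisfies n·(r - P) = 0,
i.e. ax + by + cz = a·x₀ + b·y₀ + c·z₀.
d = 1·4 + 1·10 + (-5)·1
  = 4 + 10 - 5
  = 9
Equation: x + y - 5z = 9

x + y - 5z = 9


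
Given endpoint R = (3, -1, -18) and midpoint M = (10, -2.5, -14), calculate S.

S = 2M - R
  = (2·10 - 3, 2·(-2.5) - (-1), 2·(-14) - (-18))
  = (20 - 3, -5 + 1, -28 + 18)
  = (17, -4, -10)

(17, -4, -10)


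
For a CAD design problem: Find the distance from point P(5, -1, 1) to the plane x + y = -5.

distance = |a·x₀ + b·y₀ + c·z₀ - d| / √(a² + b² + c²)
  = |1·5 + 1·(-1) + 0·1 - (-5)| / √(1² + 1² + 0²)
  = |5 - 1 + 0 + 5| / √(1 + 1 + 0)
  = |9| / √2
  = 9 / 1.414
  ≈ 6.364

6.364


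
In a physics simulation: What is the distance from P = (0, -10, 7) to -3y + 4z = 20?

distance = |a·x₀ + b·y₀ + c·z₀ - d| / √(a² + b² + c²)
  = |0·0 + (-3)·(-10) + 4·7 - 20| / √(0² + (-3)² + 4²)
  = |0 + 30 + 28 - 20| / √(0 + 9 + 16)
  = |38| / √25
  = 38 / 5
  ≈ 7.6

7.6


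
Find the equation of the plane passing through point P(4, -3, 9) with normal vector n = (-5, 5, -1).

The plane through P with normal n = (a, b, c) satisfies n·(r - P) = 0,
i.e. ax + by + cz = a·x₀ + b·y₀ + c·z₀.
d = (-5)·4 + 5·(-3) + (-1)·9
  = -20 - 15 - 9
  = -44
Equation: -5x + 5y - z = -44

-5x + 5y - z = -44


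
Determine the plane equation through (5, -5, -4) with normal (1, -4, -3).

The plane through P with normal n = (a, b, c) satisfies n·(r - P) = 0,
i.e. ax + by + cz = a·x₀ + b·y₀ + c·z₀.
d = 1·5 + (-4)·(-5) + (-3)·(-4)
  = 5 + 20 + 12
  = 37
Equation: x - 4y - 3z = 37

x - 4y - 3z = 37


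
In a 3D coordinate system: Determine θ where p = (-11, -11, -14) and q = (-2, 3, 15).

p·q = (-11)·(-2) + (-11)·3 + (-14)·15 = 22 - 33 - 210 = -221
|p| = √((-11)² + (-11)² + (-14)²) = √438 ≈ 20.93
|q| = √((-2)² + 3² + 15²) = √238 ≈ 15.43
cos θ = (p·q)/(|p||q|) = -221/(20.93·15.43) ≈ -0.6845
θ = arccos(-0.6845) ≈ 133.2°

133.2°


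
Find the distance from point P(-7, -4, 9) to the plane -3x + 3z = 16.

distance = |a·x₀ + b·y₀ + c·z₀ - d| / √(a² + b² + c²)
  = |(-3)·(-7) + 0·(-4) + 3·9 - 16| / √((-3)² + 0² + 3²)
  = |21 + 0 + 27 - 16| / √(9 + 0 + 9)
  = |32| / √18
  = 32 / 4.243
  ≈ 7.542

7.542


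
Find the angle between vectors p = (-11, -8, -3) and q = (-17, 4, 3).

p·q = (-11)·(-17) + (-8)·4 + (-3)·3 = 187 - 32 - 9 = 146
|p| = √((-11)² + (-8)² + (-3)²) = √194 ≈ 13.93
|q| = √((-17)² + 4² + 3²) = √314 ≈ 17.72
cos θ = (p·q)/(|p||q|) = 146/(13.93·17.72) ≈ 0.5915
θ = arccos(0.5915) ≈ 53.73°

53.73°


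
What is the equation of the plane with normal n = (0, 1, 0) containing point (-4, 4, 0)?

The plane through P with normal n = (a, b, c) satisfies n·(r - P) = 0,
i.e. ax + by + cz = a·x₀ + b·y₀ + c·z₀.
d = 0·(-4) + 1·4 + 0·0
  = 0 + 4 + 0
  = 4
Equation: y = 4

y = 4


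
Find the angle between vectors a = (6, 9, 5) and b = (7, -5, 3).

a·b = 6·7 + 9·(-5) + 5·3 = 42 - 45 + 15 = 12
|a| = √(6² + 9² + 5²) = √142 ≈ 11.92
|b| = √(7² + (-5)² + 3²) = √83 ≈ 9.11
cos θ = (a·b)/(|a||b|) = 12/(11.92·9.11) ≈ 0.1105
θ = arccos(0.1105) ≈ 83.65°

83.65°


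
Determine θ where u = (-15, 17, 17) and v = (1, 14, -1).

u·v = (-15)·1 + 17·14 + 17·(-1) = -15 + 238 - 17 = 206
|u| = √((-15)² + 17² + 17²) = √803 ≈ 28.34
|v| = √(1² + 14² + (-1)²) = √198 ≈ 14.07
cos θ = (u·v)/(|u||v|) = 206/(28.34·14.07) ≈ 0.5166
θ = arccos(0.5166) ≈ 58.89°

58.89°


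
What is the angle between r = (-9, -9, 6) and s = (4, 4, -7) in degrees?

r·s = (-9)·4 + (-9)·4 + 6·(-7) = -36 - 36 - 42 = -114
|r| = √((-9)² + (-9)² + 6²) = √198 ≈ 14.07
|s| = √(4² + 4² + (-7)²) = √81 ≈ 9
cos θ = (r·s)/(|r||s|) = -114/(14.07·9) ≈ -0.9002
θ = arccos(-0.9002) ≈ 154.2°

154.2°


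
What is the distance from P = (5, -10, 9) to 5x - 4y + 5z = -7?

distance = |a·x₀ + b·y₀ + c·z₀ - d| / √(a² + b² + c²)
  = |5·5 + (-4)·(-10) + 5·9 - (-7)| / √(5² + (-4)² + 5²)
  = |25 + 40 + 45 + 7| / √(25 + 16 + 25)
  = |117| / √66
  = 117 / 8.124
  ≈ 14.4

14.4


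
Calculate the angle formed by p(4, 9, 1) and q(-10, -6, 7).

p·q = 4·(-10) + 9·(-6) + 1·7 = -40 - 54 + 7 = -87
|p| = √(4² + 9² + 1²) = √98 ≈ 9.899
|q| = √((-10)² + (-6)² + 7²) = √185 ≈ 13.6
cos θ = (p·q)/(|p||q|) = -87/(9.899·13.6) ≈ -0.6461
θ = arccos(-0.6461) ≈ 130.3°

130.3°


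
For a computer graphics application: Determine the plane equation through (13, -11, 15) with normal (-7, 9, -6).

The plane through P with normal n = (a, b, c) satisfies n·(r - P) = 0,
i.e. ax + by + cz = a·x₀ + b·y₀ + c·z₀.
d = (-7)·13 + 9·(-11) + (-6)·15
  = -91 - 99 - 90
  = -280
Equation: -7x + 9y - 6z = -280

-7x + 9y - 6z = -280


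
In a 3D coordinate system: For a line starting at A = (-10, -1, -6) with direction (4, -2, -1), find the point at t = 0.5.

P(t) = A + t·d
  = (-10 + 4·0.5, -1 + (-2)·0.5, -6 + (-1)·0.5)
  = (-10 + 2, -1 - 1, -6 - 0.5)
  = (-8, -2, -6.5)

(-8, -2, -6.5)


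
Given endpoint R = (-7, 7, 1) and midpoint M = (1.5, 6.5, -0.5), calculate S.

S = 2M - R
  = (2·1.5 - (-7), 2·6.5 - 7, 2·(-0.5) - 1)
  = (3 + 7, 13 - 7, -1 - 1)
  = (10, 6, -2)

(10, 6, -2)


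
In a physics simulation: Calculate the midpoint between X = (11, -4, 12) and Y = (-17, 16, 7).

M = ((x₁+x₂)/2, (y₁+y₂)/2, (z₁+z₂)/2)
  = ((11 - 17)/2, (-4 + 16)/2, (12 + 7)/2)
  = (-6/2, 12/2, 19/2)
  = (-3, 6, 9.5)

(-3, 6, 9.5)


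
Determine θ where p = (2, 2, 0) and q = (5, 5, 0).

p·q = 2·5 + 2·5 + 0·0 = 10 + 10 + 0 = 20
|p| = √(2² + 2² + 0²) = √8 ≈ 2.828
|q| = √(5² + 5² + 0²) = √50 ≈ 7.071
cos θ = (p·q)/(|p||q|) = 20/(2.828·7.071) ≈ 1
θ = arccos(1) ≈ 0°

0°


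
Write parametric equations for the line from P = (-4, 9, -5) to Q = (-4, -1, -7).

Direction vector d = Q - P = (-4 + 4, -1 - 9, -7 + 5) = (0, -10, -2)
Parametric form r = P + t·d:
x = -4, y = 9 - 10t, z = -5 - 2t

x = -4, y = 9 - 10t, z = -5 - 2t


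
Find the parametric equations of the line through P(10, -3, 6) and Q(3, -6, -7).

Direction vector d = Q - P = (3 - 10, -6 + 3, -7 - 6) = (-7, -3, -13)
Parametric form r = P + t·d:
x = 10 - 7t, y = -3 - 3t, z = 6 - 13t

x = 10 - 7t, y = -3 - 3t, z = 6 - 13t


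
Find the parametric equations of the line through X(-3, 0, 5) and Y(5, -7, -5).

Direction vector d = Y - X = (5 + 3, -7 + 0, -5 - 5) = (8, -7, -10)
Parametric form r = X + t·d:
x = -3 + 8t, y = 0 - 7t, z = 5 - 10t

x = -3 + 8t, y = 0 - 7t, z = 5 - 10t


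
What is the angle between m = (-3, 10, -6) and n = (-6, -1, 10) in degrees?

m·n = (-3)·(-6) + 10·(-1) + (-6)·10 = 18 - 10 - 60 = -52
|m| = √((-3)² + 10² + (-6)²) = √145 ≈ 12.04
|n| = √((-6)² + (-1)² + 10²) = √137 ≈ 11.7
cos θ = (m·n)/(|m||n|) = -52/(12.04·11.7) ≈ -0.3689
θ = arccos(-0.3689) ≈ 111.7°

111.7°


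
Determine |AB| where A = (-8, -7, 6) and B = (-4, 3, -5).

d = √[(x₂-x₁)² + (y₂-y₁)² + (z₂-z₁)²]
  = √[4² + 10² + (-11)²]
  = √[16 + 100 + 121]
  = √237
  ≈ 15.39

15.39


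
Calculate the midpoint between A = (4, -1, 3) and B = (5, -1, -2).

M = ((x₁+x₂)/2, (y₁+y₂)/2, (z₁+z₂)/2)
  = ((4 + 5)/2, (-1 - 1)/2, (3 - 2)/2)
  = (9/2, -2/2, 1/2)
  = (4.5, -1, 0.5)

(4.5, -1, 0.5)


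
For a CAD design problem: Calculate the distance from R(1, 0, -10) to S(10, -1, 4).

d = √[(x₂-x₁)² + (y₂-y₁)² + (z₂-z₁)²]
  = √[9² + (-1)² + 14²]
  = √[81 + 1 + 196]
  = √278
  ≈ 16.67

16.67


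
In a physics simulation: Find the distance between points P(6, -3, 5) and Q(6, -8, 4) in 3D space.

d = √[(x₂-x₁)² + (y₂-y₁)² + (z₂-z₁)²]
  = √[0² + (-5)² + (-1)²]
  = √[0 + 25 + 1]
  = √26
  ≈ 5.099

5.099


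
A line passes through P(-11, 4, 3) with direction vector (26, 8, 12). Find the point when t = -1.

P(t) = P + t·d
  = (-11 + 26·(-1), 4 + 8·(-1), 3 + 12·(-1))
  = (-11 - 26, 4 - 8, 3 - 12)
  = (-37, -4, -9)

(-37, -4, -9)


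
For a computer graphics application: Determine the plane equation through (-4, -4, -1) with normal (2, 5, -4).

The plane through P with normal n = (a, b, c) satisfies n·(r - P) = 0,
i.e. ax + by + cz = a·x₀ + b·y₀ + c·z₀.
d = 2·(-4) + 5·(-4) + (-4)·(-1)
  = -8 - 20 + 4
  = -24
Equation: 2x + 5y - 4z = -24

2x + 5y - 4z = -24


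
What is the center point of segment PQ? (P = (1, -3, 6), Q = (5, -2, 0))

M = ((x₁+x₂)/2, (y₁+y₂)/2, (z₁+z₂)/2)
  = ((1 + 5)/2, (-3 - 2)/2, (6 + 0)/2)
  = (6/2, -5/2, 6/2)
  = (3, -2.5, 3)

(3, -2.5, 3)


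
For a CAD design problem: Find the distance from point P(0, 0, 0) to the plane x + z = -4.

distance = |a·x₀ + b·y₀ + c·z₀ - d| / √(a² + b² + c²)
  = |1·0 + 0·0 + 1·0 - (-4)| / √(1² + 0² + 1²)
  = |0 + 0 + 0 + 4| / √(1 + 0 + 1)
  = |4| / √2
  = 4 / 1.414
  ≈ 2.828

2.828


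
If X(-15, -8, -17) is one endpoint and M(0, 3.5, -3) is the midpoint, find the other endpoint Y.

Y = 2M - X
  = (2·0 - (-15), 2·3.5 - (-8), 2·(-3) - (-17))
  = (0 + 15, 7 + 8, -6 + 17)
  = (15, 15, 11)

(15, 15, 11)


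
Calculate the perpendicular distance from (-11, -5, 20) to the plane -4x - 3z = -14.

distance = |a·x₀ + b·y₀ + c·z₀ - d| / √(a² + b² + c²)
  = |(-4)·(-11) + 0·(-5) + (-3)·20 - (-14)| / √((-4)² + 0² + (-3)²)
  = |44 + 0 - 60 + 14| / √(16 + 0 + 9)
  = |-2| / √25
  = 2 / 5
  ≈ 0.4

0.4


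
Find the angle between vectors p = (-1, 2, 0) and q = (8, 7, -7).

p·q = (-1)·8 + 2·7 + 0·(-7) = -8 + 14 + 0 = 6
|p| = √((-1)² + 2² + 0²) = √5 ≈ 2.236
|q| = √(8² + 7² + (-7)²) = √162 ≈ 12.73
cos θ = (p·q)/(|p||q|) = 6/(2.236·12.73) ≈ 0.2108
θ = arccos(0.2108) ≈ 77.83°

77.83°


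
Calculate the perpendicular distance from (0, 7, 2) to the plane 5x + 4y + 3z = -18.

distance = |a·x₀ + b·y₀ + c·z₀ - d| / √(a² + b² + c²)
  = |5·0 + 4·7 + 3·2 - (-18)| / √(5² + 4² + 3²)
  = |0 + 28 + 6 + 18| / √(25 + 16 + 9)
  = |52| / √50
  = 52 / 7.071
  ≈ 7.354

7.354


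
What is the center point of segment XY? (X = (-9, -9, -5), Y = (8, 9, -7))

M = ((x₁+x₂)/2, (y₁+y₂)/2, (z₁+z₂)/2)
  = ((-9 + 8)/2, (-9 + 9)/2, (-5 - 7)/2)
  = (-1/2, 0/2, -12/2)
  = (-0.5, 0, -6)

(-0.5, 0, -6)


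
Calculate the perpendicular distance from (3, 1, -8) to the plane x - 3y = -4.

distance = |a·x₀ + b·y₀ + c·z₀ - d| / √(a² + b² + c²)
  = |1·3 + (-3)·1 + 0·(-8) - (-4)| / √(1² + (-3)² + 0²)
  = |3 - 3 + 0 + 4| / √(1 + 9 + 0)
  = |4| / √10
  = 4 / 3.162
  ≈ 1.265

1.265


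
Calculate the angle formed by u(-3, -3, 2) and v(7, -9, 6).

u·v = (-3)·7 + (-3)·(-9) + 2·6 = -21 + 27 + 12 = 18
|u| = √((-3)² + (-3)² + 2²) = √22 ≈ 4.69
|v| = √(7² + (-9)² + 6²) = √166 ≈ 12.88
cos θ = (u·v)/(|u||v|) = 18/(4.69·12.88) ≈ 0.2979
θ = arccos(0.2979) ≈ 72.67°

72.67°


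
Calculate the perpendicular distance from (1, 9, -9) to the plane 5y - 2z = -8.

distance = |a·x₀ + b·y₀ + c·z₀ - d| / √(a² + b² + c²)
  = |0·1 + 5·9 + (-2)·(-9) - (-8)| / √(0² + 5² + (-2)²)
  = |0 + 45 + 18 + 8| / √(0 + 25 + 4)
  = |71| / √29
  = 71 / 5.385
  ≈ 13.18

13.18


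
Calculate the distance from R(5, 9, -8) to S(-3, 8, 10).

d = √[(x₂-x₁)² + (y₂-y₁)² + (z₂-z₁)²]
  = √[(-8)² + (-1)² + 18²]
  = √[64 + 1 + 324]
  = √389
  ≈ 19.72

19.72


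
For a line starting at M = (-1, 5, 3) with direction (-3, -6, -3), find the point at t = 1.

P(t) = M + t·d
  = (-1 + (-3)·1, 5 + (-6)·1, 3 + (-3)·1)
  = (-1 - 3, 5 - 6, 3 - 3)
  = (-4, -1, 0)

(-4, -1, 0)


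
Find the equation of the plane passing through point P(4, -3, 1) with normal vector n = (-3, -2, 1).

The plane through P with normal n = (a, b, c) satisfies n·(r - P) = 0,
i.e. ax + by + cz = a·x₀ + b·y₀ + c·z₀.
d = (-3)·4 + (-2)·(-3) + 1·1
  = -12 + 6 + 1
  = -5
Equation: -3x - 2y + z = -5

-3x - 2y + z = -5


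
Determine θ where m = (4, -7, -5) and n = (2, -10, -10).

m·n = 4·2 + (-7)·(-10) + (-5)·(-10) = 8 + 70 + 50 = 128
|m| = √(4² + (-7)² + (-5)²) = √90 ≈ 9.487
|n| = √(2² + (-10)² + (-10)²) = √204 ≈ 14.28
cos θ = (m·n)/(|m||n|) = 128/(9.487·14.28) ≈ 0.9447
θ = arccos(0.9447) ≈ 19.15°

19.15°


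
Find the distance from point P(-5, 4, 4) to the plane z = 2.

distance = |a·x₀ + b·y₀ + c·z₀ - d| / √(a² + b² + c²)
  = |0·(-5) + 0·4 + 1·4 - 2| / √(0² + 0² + 1²)
  = |0 + 0 + 4 - 2| / √(0 + 0 + 1)
  = |2| / √1
  = 2 / 1
  ≈ 2

2


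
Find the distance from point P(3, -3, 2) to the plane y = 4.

distance = |a·x₀ + b·y₀ + c·z₀ - d| / √(a² + b² + c²)
  = |0·3 + 1·(-3) + 0·2 - 4| / √(0² + 1² + 0²)
  = |0 - 3 + 0 - 4| / √(0 + 1 + 0)
  = |-7| / √1
  = 7 / 1
  ≈ 7

7


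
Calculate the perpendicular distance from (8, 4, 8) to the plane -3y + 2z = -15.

distance = |a·x₀ + b·y₀ + c·z₀ - d| / √(a² + b² + c²)
  = |0·8 + (-3)·4 + 2·8 - (-15)| / √(0² + (-3)² + 2²)
  = |0 - 12 + 16 + 15| / √(0 + 9 + 4)
  = |19| / √13
  = 19 / 3.606
  ≈ 5.27

5.27


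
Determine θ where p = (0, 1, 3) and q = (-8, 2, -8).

p·q = 0·(-8) + 1·2 + 3·(-8) = 0 + 2 - 24 = -22
|p| = √(0² + 1² + 3²) = √10 ≈ 3.162
|q| = √((-8)² + 2² + (-8)²) = √132 ≈ 11.49
cos θ = (p·q)/(|p||q|) = -22/(3.162·11.49) ≈ -0.6055
θ = arccos(-0.6055) ≈ 127.3°

127.3°


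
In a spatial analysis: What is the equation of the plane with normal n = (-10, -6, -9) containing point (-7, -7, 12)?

The plane through P with normal n = (a, b, c) satisfies n·(r - P) = 0,
i.e. ax + by + cz = a·x₀ + b·y₀ + c·z₀.
d = (-10)·(-7) + (-6)·(-7) + (-9)·12
  = 70 + 42 - 108
  = 4
Equation: -10x - 6y - 9z = 4

-10x - 6y - 9z = 4


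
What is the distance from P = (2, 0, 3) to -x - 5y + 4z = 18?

distance = |a·x₀ + b·y₀ + c·z₀ - d| / √(a² + b² + c²)
  = |(-1)·2 + (-5)·0 + 4·3 - 18| / √((-1)² + (-5)² + 4²)
  = |-2 + 0 + 12 - 18| / √(1 + 25 + 16)
  = |-8| / √42
  = 8 / 6.481
  ≈ 1.234

1.234


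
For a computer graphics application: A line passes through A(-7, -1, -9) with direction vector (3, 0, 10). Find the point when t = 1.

P(t) = A + t·d
  = (-7 + 3·1, -1 + 0·1, -9 + 10·1)
  = (-7 + 3, -1 + 0, -9 + 10)
  = (-4, -1, 1)

(-4, -1, 1)


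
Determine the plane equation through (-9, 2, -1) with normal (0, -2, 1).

The plane through P with normal n = (a, b, c) satisfies n·(r - P) = 0,
i.e. ax + by + cz = a·x₀ + b·y₀ + c·z₀.
d = 0·(-9) + (-2)·2 + 1·(-1)
  = 0 - 4 - 1
  = -5
Equation: -2y + z = -5

-2y + z = -5


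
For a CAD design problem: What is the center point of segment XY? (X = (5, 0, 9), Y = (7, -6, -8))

M = ((x₁+x₂)/2, (y₁+y₂)/2, (z₁+z₂)/2)
  = ((5 + 7)/2, (0 - 6)/2, (9 - 8)/2)
  = (12/2, -6/2, 1/2)
  = (6, -3, 0.5)

(6, -3, 0.5)


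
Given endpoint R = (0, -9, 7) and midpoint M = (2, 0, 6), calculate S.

S = 2M - R
  = (2·2 - 0, 2·0 - (-9), 2·6 - 7)
  = (4 + 0, 0 + 9, 12 - 7)
  = (4, 9, 5)

(4, 9, 5)


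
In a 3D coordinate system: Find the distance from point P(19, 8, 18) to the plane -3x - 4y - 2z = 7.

distance = |a·x₀ + b·y₀ + c·z₀ - d| / √(a² + b² + c²)
  = |(-3)·19 + (-4)·8 + (-2)·18 - 7| / √((-3)² + (-4)² + (-2)²)
  = |-57 - 32 - 36 - 7| / √(9 + 16 + 4)
  = |-132| / √29
  = 132 / 5.385
  ≈ 24.51

24.51


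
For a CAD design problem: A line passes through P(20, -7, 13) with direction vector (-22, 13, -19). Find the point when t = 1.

P(t) = P + t·d
  = (20 + (-22)·1, -7 + 13·1, 13 + (-19)·1)
  = (20 - 22, -7 + 13, 13 - 19)
  = (-2, 6, -6)

(-2, 6, -6)


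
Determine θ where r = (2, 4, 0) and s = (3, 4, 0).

r·s = 2·3 + 4·4 + 0·0 = 6 + 16 + 0 = 22
|r| = √(2² + 4² + 0²) = √20 ≈ 4.472
|s| = √(3² + 4² + 0²) = √25 ≈ 5
cos θ = (r·s)/(|r||s|) = 22/(4.472·5) ≈ 0.9839
θ = arccos(0.9839) ≈ 10.3°

10.3°


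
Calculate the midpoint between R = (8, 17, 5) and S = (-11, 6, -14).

M = ((x₁+x₂)/2, (y₁+y₂)/2, (z₁+z₂)/2)
  = ((8 - 11)/2, (17 + 6)/2, (5 - 14)/2)
  = (-3/2, 23/2, -9/2)
  = (-1.5, 11.5, -4.5)

(-1.5, 11.5, -4.5)


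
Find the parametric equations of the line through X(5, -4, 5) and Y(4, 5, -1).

Direction vector d = Y - X = (4 - 5, 5 + 4, -1 - 5) = (-1, 9, -6)
Parametric form r = X + t·d:
x = 5 - t, y = -4 + 9t, z = 5 - 6t

x = 5 - t, y = -4 + 9t, z = 5 - 6t


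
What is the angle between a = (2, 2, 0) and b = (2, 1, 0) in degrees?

a·b = 2·2 + 2·1 + 0·0 = 4 + 2 + 0 = 6
|a| = √(2² + 2² + 0²) = √8 ≈ 2.828
|b| = √(2² + 1² + 0²) = √5 ≈ 2.236
cos θ = (a·b)/(|a||b|) = 6/(2.828·2.236) ≈ 0.9487
θ = arccos(0.9487) ≈ 18.43°

18.43°


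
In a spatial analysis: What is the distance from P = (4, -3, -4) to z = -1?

distance = |a·x₀ + b·y₀ + c·z₀ - d| / √(a² + b² + c²)
  = |0·4 + 0·(-3) + 1·(-4) - (-1)| / √(0² + 0² + 1²)
  = |0 + 0 - 4 + 1| / √(0 + 0 + 1)
  = |-3| / √1
  = 3 / 1
  ≈ 3

3


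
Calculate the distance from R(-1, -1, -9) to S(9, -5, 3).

d = √[(x₂-x₁)² + (y₂-y₁)² + (z₂-z₁)²]
  = √[10² + (-4)² + 12²]
  = √[100 + 16 + 144]
  = √260
  ≈ 16.12

16.12


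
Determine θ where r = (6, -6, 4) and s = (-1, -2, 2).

r·s = 6·(-1) + (-6)·(-2) + 4·2 = -6 + 12 + 8 = 14
|r| = √(6² + (-6)² + 4²) = √88 ≈ 9.381
|s| = √((-1)² + (-2)² + 2²) = √9 ≈ 3
cos θ = (r·s)/(|r||s|) = 14/(9.381·3) ≈ 0.4975
θ = arccos(0.4975) ≈ 60.17°

60.17°


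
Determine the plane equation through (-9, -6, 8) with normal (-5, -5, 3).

The plane through P with normal n = (a, b, c) satisfies n·(r - P) = 0,
i.e. ax + by + cz = a·x₀ + b·y₀ + c·z₀.
d = (-5)·(-9) + (-5)·(-6) + 3·8
  = 45 + 30 + 24
  = 99
Equation: -5x - 5y + 3z = 99

-5x - 5y + 3z = 99


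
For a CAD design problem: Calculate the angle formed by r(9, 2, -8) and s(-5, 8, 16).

r·s = 9·(-5) + 2·8 + (-8)·16 = -45 + 16 - 128 = -157
|r| = √(9² + 2² + (-8)²) = √149 ≈ 12.21
|s| = √((-5)² + 8² + 16²) = √345 ≈ 18.57
cos θ = (r·s)/(|r||s|) = -157/(12.21·18.57) ≈ -0.6925
θ = arccos(-0.6925) ≈ 133.8°

133.8°


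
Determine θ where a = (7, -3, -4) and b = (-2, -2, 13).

a·b = 7·(-2) + (-3)·(-2) + (-4)·13 = -14 + 6 - 52 = -60
|a| = √(7² + (-3)² + (-4)²) = √74 ≈ 8.602
|b| = √((-2)² + (-2)² + 13²) = √177 ≈ 13.3
cos θ = (a·b)/(|a||b|) = -60/(8.602·13.3) ≈ -0.5243
θ = arccos(-0.5243) ≈ 121.6°

121.6°


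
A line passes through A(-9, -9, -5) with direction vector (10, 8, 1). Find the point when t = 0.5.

P(t) = A + t·d
  = (-9 + 10·0.5, -9 + 8·0.5, -5 + 1·0.5)
  = (-9 + 5, -9 + 4, -5 + 0.5)
  = (-4, -5, -4.5)

(-4, -5, -4.5)


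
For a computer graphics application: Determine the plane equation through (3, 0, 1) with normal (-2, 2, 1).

The plane through P with normal n = (a, b, c) satisfies n·(r - P) = 0,
i.e. ax + by + cz = a·x₀ + b·y₀ + c·z₀.
d = (-2)·3 + 2·0 + 1·1
  = -6 + 0 + 1
  = -5
Equation: -2x + 2y + z = -5

-2x + 2y + z = -5


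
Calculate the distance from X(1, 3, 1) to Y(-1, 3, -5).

d = √[(x₂-x₁)² + (y₂-y₁)² + (z₂-z₁)²]
  = √[(-2)² + 0² + (-6)²]
  = √[4 + 0 + 36]
  = √40
  ≈ 6.325

6.325


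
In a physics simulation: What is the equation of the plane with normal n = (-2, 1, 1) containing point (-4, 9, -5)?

The plane through P with normal n = (a, b, c) satisfies n·(r - P) = 0,
i.e. ax + by + cz = a·x₀ + b·y₀ + c·z₀.
d = (-2)·(-4) + 1·9 + 1·(-5)
  = 8 + 9 - 5
  = 12
Equation: -2x + y + z = 12

-2x + y + z = 12
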